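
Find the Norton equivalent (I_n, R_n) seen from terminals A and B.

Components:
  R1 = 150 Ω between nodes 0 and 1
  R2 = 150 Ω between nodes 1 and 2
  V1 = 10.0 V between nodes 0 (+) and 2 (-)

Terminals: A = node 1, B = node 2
Find the Thévenin equivalent first; then I_n = V_th/R_th and R_n = R_th.
Step 1 — V_th is the open-circuit voltage V_A - V_B (nothing connected across the terminals).
Nodal analysis, taking node 2 as the 0 V reference.
Source V1 fixes V_0 = 10 V.
KCL at each unknown node (sum of currents leaving = 0; resistances in Ω):
  Node 1: (V_1 - 10)/150 + (V_1 - 0)/150 = 0
Collecting terms: 0.01333 × V_1 = 0.06667  =>  V_1 = 5 V
V_th = V_1 - V_2 = 5 - 0 = 5 V
Step 2 — R_th: zero the source — replace V1 by a short circuit (node 2 merges into node 0) — and find the resistance seen between A (node 1) and B (node 0).
Reduce the network between node 1 (A) and node 0 (B) by series/parallel combination:
  Rp1 = R1 ‖ R2 (parallel, both between nodes 0 and 1) = 1/(1/150 + 1/150) = 75 Ω
R_th = 75 Ω
I_n = V_th/R_th = 5/75 = 0.06667 A, and R_n = R_th = 75 Ω

Final answer: I_n = 0.06667 A, R_n = 75 Ω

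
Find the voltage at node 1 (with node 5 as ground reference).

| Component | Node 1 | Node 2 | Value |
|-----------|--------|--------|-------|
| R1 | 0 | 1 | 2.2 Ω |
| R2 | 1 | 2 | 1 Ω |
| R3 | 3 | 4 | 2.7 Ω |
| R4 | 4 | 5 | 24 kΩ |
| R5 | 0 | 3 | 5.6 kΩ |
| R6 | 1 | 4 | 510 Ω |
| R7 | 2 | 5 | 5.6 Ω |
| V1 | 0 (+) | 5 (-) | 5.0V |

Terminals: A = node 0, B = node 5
Nodal analysis, taking node 5 as the 0 V reference.
Source V1 fixes V_0 = 5 V.
KCL at each unknown node (sum of currents leaving = 0; resistances in Ω):
  Node 1: (V_1 - 5)/2.2 + (V_1 - V_2)/1 + (V_1 - V_4)/510 = 0
  Node 2: (V_2 - V_1)/1 + (V_2 - 0)/5.6 = 0
  Node 3: (V_3 - V_4)/2.7 + (V_3 - 5)/5600 = 0
  Node 4: (V_4 - V_3)/2.7 + (V_4 - 0)/24000 + (V_4 - V_1)/510 = 0
Collecting terms (coefficients in siemens):
  1.457·V_1 - 1·V_2 - 0.001961·V_4 = 2.273
  1.179·V_2 - 1·V_1 = 0
  0.3705·V_3 - 0.3704·V_4 = 0.0008929
  0.3724·V_4 - 0.001961·V_1 - 0.3704·V_3 = 0
Solving these 4 simultaneous equations (Gaussian elimination) gives:
  V_1 = 3.75 V, V_2 = 3.182 V, V_3 = 3.781 V, V_4 = 3.781 V
The requested potential is V_1 = 3.75 V.

Final answer: V_1 = 3.75 V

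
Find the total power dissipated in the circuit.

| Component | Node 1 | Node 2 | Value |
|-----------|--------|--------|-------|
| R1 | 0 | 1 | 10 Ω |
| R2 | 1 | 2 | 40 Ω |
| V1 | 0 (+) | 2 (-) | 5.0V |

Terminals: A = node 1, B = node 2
Nodal analysis, taking node 2 as the 0 V reference.
Source V1 fixes V_0 = 5 V.
KCL at each unknown node (sum of currents leaving = 0; resistances in Ω):
  Node 1: (V_1 - 5)/10 + (V_1 - 0)/40 = 0
Collecting terms: 0.125 × V_1 = 0.5  =>  V_1 = 4 V
Power in each resistor, P = (ΔV)²/R:
  P_R1 = (5 - 4)²/10 = 0.1 W
  P_R2 = (4 - 0)²/40 = 0.4 W
P_total = P_R1 + P_R2 = 0.5 W

Final answer: 0.5 W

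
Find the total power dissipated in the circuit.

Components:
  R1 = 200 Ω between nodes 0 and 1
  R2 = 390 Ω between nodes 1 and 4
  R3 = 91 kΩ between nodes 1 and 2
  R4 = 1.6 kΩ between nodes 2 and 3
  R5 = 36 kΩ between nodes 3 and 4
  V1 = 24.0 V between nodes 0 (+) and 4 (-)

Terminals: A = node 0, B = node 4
Nodal analysis, taking node 4 as the 0 V reference.
Source V1 fixes V_0 = 24 V.
KCL at each unknown node (sum of currents leaving = 0; resistances in Ω):
  Node 1: (V_1 - 24)/200 + (V_1 - 0)/390 + (V_1 - V_2)/91000 = 0
  Node 2: (V_2 - V_1)/91000 + (V_2 - V_3)/1600 = 0
  Node 3: (V_3 - V_2)/1600 + (V_3 - 0)/36000 = 0
Collecting terms (coefficients in siemens):
  0.007575·V_1 - 0.00001099·V_2 = 0.12
  0.000636·V_2 - 0.00001099·V_1 - 0.000625·V_3 = 0
  0.0006528·V_3 - 0.000625·V_2 = 0
Solving these 3 simultaneous equations (Gaussian elimination) gives:
  V_1 = 15.85 V, V_2 = 4.634 V, V_3 = 4.436 V
Power in each resistor, P = (ΔV)²/R:
  P_R1 = (24 - 15.85)²/200 = 0.3323 W
  P_R2 = (15.85 - 0)²/390 = 0.644 W
  P_R3 = (15.85 - 4.634)²/91000 = 0.001382 W
  P_R4 = (4.634 - 4.436)²/1600 = 0.0000243 W
  P_R5 = (4.436 - 0)²/36000 = 0.0005467 W
P_total = P_R1 + P_R2 + P_R3 + P_R4 + P_R5 = 0.9782 W

Final answer: 0.9782 W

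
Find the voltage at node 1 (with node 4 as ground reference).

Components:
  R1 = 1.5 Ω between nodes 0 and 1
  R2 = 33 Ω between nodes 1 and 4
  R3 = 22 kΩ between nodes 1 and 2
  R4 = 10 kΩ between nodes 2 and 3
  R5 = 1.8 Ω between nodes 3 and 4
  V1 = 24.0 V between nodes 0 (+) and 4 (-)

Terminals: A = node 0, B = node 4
Nodal analysis, taking node 4 as the 0 V reference.
Source V1 fixes V_0 = 24 V.
KCL at each unknown node (sum of currents leaving = 0; resistances in Ω):
  Node 1: (V_1 - 24)/1.5 + (V_1 - 0)/33 + (V_1 - V_2)/22000 = 0
  Node 2: (V_2 - V_1)/22000 + (V_2 - V_3)/10000 = 0
  Node 3: (V_3 - V_2)/10000 + (V_3 - 0)/1.8 = 0
Collecting terms (coefficients in siemens):
  0.697·V_1 - 0.00004545·V_2 = 16
  0.0001455·V_2 - 0.00004545·V_1 - 0.0001·V_3 = 0
  0.5557·V_3 - 0.0001·V_2 = 0
Solving these 3 simultaneous equations (Gaussian elimination) gives:
  V_1 = 22.96 V, V_2 = 7.174 V, V_3 = 0.001291 V
The requested potential is V_1 = 22.96 V.

Final answer: V_1 = 22.96 V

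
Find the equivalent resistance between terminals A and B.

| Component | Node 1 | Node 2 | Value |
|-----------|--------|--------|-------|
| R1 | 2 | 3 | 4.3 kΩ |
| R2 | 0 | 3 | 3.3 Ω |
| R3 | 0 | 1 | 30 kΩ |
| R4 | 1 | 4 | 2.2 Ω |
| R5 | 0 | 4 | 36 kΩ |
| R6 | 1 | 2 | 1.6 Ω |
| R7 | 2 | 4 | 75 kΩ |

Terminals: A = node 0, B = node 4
The network is not a plain series/parallel combination. Inject a 1 A test current into terminal A (node 0) and return it from terminal B (node 4); then R_eq = V_A / (1 A).
Nodal analysis, taking node 4 as the 0 V reference.
Current source I_test pushes 1 A into node 0 and draws it out of node 4.
KCL at each unknown node (sum of currents leaving = 0; resistances in Ω):
  Node 0: (V_0 - V_3)/3.3 + (V_0 - V_1)/30000 + (V_0 - 0)/36000 - 1 = 0
  Node 1: (V_1 - V_0)/30000 + (V_1 - 0)/2.2 + (V_1 - V_2)/1.6 = 0
  Node 2: (V_2 - V_1)/1.6 + (V_2 - V_3)/4300 + (V_2 - 0)/75000 = 0
  Node 3: (V_3 - V_0)/3.3 + (V_3 - V_2)/4300 = 0
Collecting terms (coefficients in siemens):
  0.3031·V_0 - 0.00003333·V_1 - 0.303·V_3 = 1
  1.08·V_1 - 0.00003333·V_0 - 0.625·V_2 = 0
  0.6252·V_2 - 0.625·V_1 - 0.0002326·V_3 = 0
  0.3033·V_3 - 0.303·V_0 - 0.0002326·V_2 = 0
Solving these 4 simultaneous equations (Gaussian elimination) gives:
  V_0 = 3410 V, V_1 = 1.992 V, V_2 = 3.258 V, V_3 = 3407 V
R_eq = V_0 / 1 A = 3410 Ω = 3.41 kΩ

Final answer: 3.41 kΩ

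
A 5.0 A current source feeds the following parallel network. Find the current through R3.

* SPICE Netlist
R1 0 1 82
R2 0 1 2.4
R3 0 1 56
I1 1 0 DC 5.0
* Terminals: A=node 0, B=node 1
All resistors sit directly between nodes 0 and 1, so they are in parallel and share one voltage V; the full source current 5 A splits among them.
1/R_par = 1/82 + 1/2.4 + 1/56 = 0.4467 S  =>  R_par = 2.239 Ω
V = I × R_par = 5 × 2.239 = 11.19 V
I_R3 = V/R3 = 11.19/56 = 0.1999 A

Final answer: 0.1999 A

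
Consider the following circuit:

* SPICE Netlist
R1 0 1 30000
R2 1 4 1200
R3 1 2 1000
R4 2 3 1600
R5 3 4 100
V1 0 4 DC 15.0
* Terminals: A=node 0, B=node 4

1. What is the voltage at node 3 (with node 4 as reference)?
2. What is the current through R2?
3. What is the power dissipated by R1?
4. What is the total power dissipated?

Nodal analysis, taking node 4 as the 0 V reference.
Source V1 fixes V_0 = 15 V.
KCL at each unknown node (sum of currents leaving = 0; resistances in Ω):
  Node 1: (V_1 - 15)/30000 + (V_1 - 0)/1200 + (V_1 - V_2)/1000 = 0
  Node 2: (V_2 - V_1)/1000 + (V_2 - V_3)/1600 = 0
  Node 3: (V_3 - V_2)/1600 + (V_3 - 0)/100 = 0
Collecting terms (coefficients in siemens):
  0.001867·V_1 - 0.001·V_2 = 0.0005
  0.001625·V_2 - 0.001·V_1 - 0.000625·V_3 = 0
  0.01063·V_3 - 0.000625·V_2 = 0
Solving these 3 simultaneous equations (Gaussian elimination) gives:
  V_1 = 0.4042 V, V_2 = 0.2545 V, V_3 = 0.01497 V
Part 1:
  Read off the nodal solution: V_3 = 0.01497 V
Part 2:
  I_R2 = (V_1 - V_4)/R2 = (0.4042 - 0)/1200 = 0.0003368 A
  Magnitude: I_R2 = 0.0003368 A
Part 3:
  I_R1 = (V_0 - V_1)/R1 = (15 - 0.4042)/30000 = 0.0004865 A
  P_R1 = I_R1² × R1 = (0.0004865)² × 30000 = 0.007101 W
Part 4:
  Power in each resistor, P = (ΔV)²/R:
    P_R1 = (15 - 0.4042)²/30000 = 0.007101 W
    P_R2 = (0.4042 - 0)²/1200 = 0.0001361 W
    P_R3 = (0.4042 - 0.2545)²/1000 = 0.00002241 W
    P_R4 = (0.2545 - 0.01497)²/1600 = 0.00003586 W
    P_R5 = (0.01497 - 0)²/100 = 0.000002241 W
  P_total = P_R1 + P_R2 + P_R3 + P_R4 + P_R5 = 0.007298 W

Final answers:
1. V_3 = 0.01497 V
2. I_R2 = 0.0003368 A
3. P_R1 = 0.007101 W
4. P_total = 0.007298 W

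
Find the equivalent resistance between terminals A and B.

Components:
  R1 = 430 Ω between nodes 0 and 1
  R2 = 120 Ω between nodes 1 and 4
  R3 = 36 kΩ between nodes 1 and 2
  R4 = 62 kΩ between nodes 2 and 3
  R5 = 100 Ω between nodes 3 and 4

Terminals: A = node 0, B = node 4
Reduce the network between node 0 (A) and node 4 (B) by series/parallel combination:
  Rs1 = R3 + R4 (series, joined only at node 2) = 36000 + 62000 = 98000 Ω
  Rs2 = R5 + Rs1 (series, joined only at node 3) = 100 + 98000 = 98100 Ω
  Rp1 = R2 ‖ Rs2 (parallel, both between nodes 1 and 4) = 1/(1/120 + 1/98100) = 119.9 Ω
  Rs3 = R1 + Rp1 (series, joined only at node 1) = 430 + 119.9 = 549.9 Ω
R_eq = 549.9 Ω

Final answer: 549.9 Ω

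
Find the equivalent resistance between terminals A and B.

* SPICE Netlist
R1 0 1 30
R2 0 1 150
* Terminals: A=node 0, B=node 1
Reduce the network between node 0 (A) and node 1 (B) by series/parallel combination:
  Rp1 = R1 ‖ R2 (parallel, both between nodes 0 and 1) = 1/(1/30 + 1/150) = 25 Ω
R_eq = 25 Ω

Final answer: 25 Ω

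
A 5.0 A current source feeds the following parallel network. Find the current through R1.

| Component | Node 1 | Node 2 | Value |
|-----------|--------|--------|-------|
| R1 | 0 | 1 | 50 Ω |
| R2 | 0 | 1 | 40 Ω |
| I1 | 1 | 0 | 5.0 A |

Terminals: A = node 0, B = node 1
All resistors sit directly between nodes 0 and 1, so they are in parallel and share one voltage V; the full source current 5 A splits among them.
1/R_par = 1/50 + 1/40 = 0.045 S  =>  R_par = 22.22 Ω
V = I × R_par = 5 × 22.22 = 111.1 V
I_R1 = V/R1 = 111.1/50 = 2.222 A

Final answer: 2.222 A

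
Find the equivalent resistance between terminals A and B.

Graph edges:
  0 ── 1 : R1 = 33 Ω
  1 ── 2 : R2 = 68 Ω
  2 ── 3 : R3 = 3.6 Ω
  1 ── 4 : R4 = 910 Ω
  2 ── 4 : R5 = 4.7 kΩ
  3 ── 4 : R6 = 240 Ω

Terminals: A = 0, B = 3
The network is not a plain series/parallel combination. Inject a 1 A test current into terminal A (node 0) and return it from terminal B (node 3); then R_eq = V_A / (1 A).
Nodal analysis, taking node 3 as the 0 V reference.
Current source I_test pushes 1 A into node 0 and draws it out of node 3.
KCL at each unknown node (sum of currents leaving = 0; resistances in Ω):
  Node 0: (V_0 - V_1)/33 - 1 = 0
  Node 1: (V_1 - V_0)/33 + (V_1 - V_2)/68 + (V_1 - V_4)/910 = 0
  Node 2: (V_2 - V_1)/68 + (V_2 - 0)/3.6 + (V_2 - V_4)/4700 = 0
  Node 4: (V_4 - V_1)/910 + (V_4 - V_2)/4700 + (V_4 - 0)/240 = 0
Collecting terms (coefficients in siemens):
  0.0303·V_0 - 0.0303·V_1 = 1
  0.04611·V_1 - 0.0303·V_0 - 0.01471·V_2 - 0.001099·V_4 = 0
  0.2927·V_2 - 0.01471·V_1 - 0.0002128·V_4 = 0
  0.005478·V_4 - 0.001099·V_1 - 0.0002128·V_2 = 0
Solving these 4 simultaneous equations (Gaussian elimination) gives:
  V_0 = 100.4 V, V_1 = 67.38 V, V_2 = 3.395 V, V_4 = 13.65 V
R_eq = V_0 / 1 A = 100.4 Ω

Final answer: 100.4 Ω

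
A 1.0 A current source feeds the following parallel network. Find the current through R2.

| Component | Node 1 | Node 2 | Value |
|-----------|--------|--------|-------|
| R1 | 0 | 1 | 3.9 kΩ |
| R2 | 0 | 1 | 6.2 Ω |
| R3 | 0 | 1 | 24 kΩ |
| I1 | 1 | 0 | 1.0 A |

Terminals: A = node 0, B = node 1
All resistors sit directly between nodes 0 and 1, so they are in parallel and share one voltage V; the full source current 1 A splits among them.
1/R_par = 1/3900 + 1/6.2 + 1/24000 = 0.1616 S  =>  R_par = 6.189 Ω
V = I × R_par = 1 × 6.189 = 6.189 V
I_R2 = V/R2 = 6.189/6.2 = 0.9982 A

Final answer: 0.9982 A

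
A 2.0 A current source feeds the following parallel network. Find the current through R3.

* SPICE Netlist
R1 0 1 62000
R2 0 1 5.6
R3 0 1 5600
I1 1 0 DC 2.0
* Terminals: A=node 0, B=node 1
All resistors sit directly between nodes 0 and 1, so they are in parallel and share one voltage V; the full source current 2 A splits among them.
1/R_par = 1/62000 + 1/5.6 + 1/5600 = 0.1788 S  =>  R_par = 5.594 Ω
V = I × R_par = 2 × 5.594 = 11.19 V
I_R3 = V/R3 = 11.19/5600 = 0.001998 A

Final answer: 0.001998 A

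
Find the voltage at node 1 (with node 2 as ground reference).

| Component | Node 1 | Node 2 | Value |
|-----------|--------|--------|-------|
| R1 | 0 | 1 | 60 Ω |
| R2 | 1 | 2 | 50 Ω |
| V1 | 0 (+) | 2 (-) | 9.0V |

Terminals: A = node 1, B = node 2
Nodal analysis, taking node 2 as the 0 V reference.
Source V1 fixes V_0 = 9 V.
KCL at each unknown node (sum of currents leaving = 0; resistances in Ω):
  Node 1: (V_1 - 9)/60 + (V_1 - 0)/50 = 0
Collecting terms: 0.03667 × V_1 = 0.15  =>  V_1 = 4.091 V
The requested potential is V_1 = 4.091 V.

Final answer: V_1 = 4.091 V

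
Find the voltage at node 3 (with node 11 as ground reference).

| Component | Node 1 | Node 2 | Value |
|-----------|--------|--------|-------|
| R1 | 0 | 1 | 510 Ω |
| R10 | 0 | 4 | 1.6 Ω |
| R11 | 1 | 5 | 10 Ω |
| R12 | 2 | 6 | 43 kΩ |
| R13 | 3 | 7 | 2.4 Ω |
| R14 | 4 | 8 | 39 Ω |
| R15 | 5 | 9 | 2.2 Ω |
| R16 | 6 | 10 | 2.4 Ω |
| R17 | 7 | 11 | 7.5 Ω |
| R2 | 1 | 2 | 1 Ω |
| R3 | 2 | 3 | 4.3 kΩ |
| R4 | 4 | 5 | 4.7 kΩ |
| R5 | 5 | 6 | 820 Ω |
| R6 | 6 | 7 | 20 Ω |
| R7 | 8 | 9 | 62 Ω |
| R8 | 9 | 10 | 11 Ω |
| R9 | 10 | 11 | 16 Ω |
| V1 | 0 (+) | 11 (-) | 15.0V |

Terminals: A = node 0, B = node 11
Nodal analysis, taking node 11 as the 0 V reference.
Source V1 fixes V_0 = 15 V.
KCL at each unknown node (sum of currents leaving = 0; resistances in Ω):
  Node 1: (V_1 - 15)/510 + (V_1 - V_2)/1 + (V_1 - V_5)/10 = 0
  Node 2: (V_2 - V_1)/1 + (V_2 - V_3)/4300 + (V_2 - V_6)/43000 = 0
  Node 3: (V_3 - V_2)/4300 + (V_3 - V_7)/2.4 = 0
  Node 4: (V_4 - V_5)/4700 + (V_4 - 15)/1.6 + (V_4 - V_8)/39 = 0
  Node 5: (V_5 - V_4)/4700 + (V_5 - V_6)/820 + (V_5 - V_1)/10 + (V_5 - V_9)/2.2 = 0
  Node 6: (V_6 - V_5)/820 + (V_6 - V_7)/20 + (V_6 - V_2)/43000 + (V_6 - V_10)/2.4 = 0
  Node 7: (V_7 - V_6)/20 + (V_7 - V_3)/2.4 + (V_7 - 0)/7.5 = 0
  Node 8: (V_8 - V_9)/62 + (V_8 - V_4)/39 = 0
  Node 9: (V_9 - V_8)/62 + (V_9 - V_10)/11 + (V_9 - V_5)/2.2 = 0
  Node 10: (V_10 - V_9)/11 + (V_10 - 0)/16 + (V_10 - V_6)/2.4 = 0
Collecting terms (coefficients in siemens):
  1.102·V_1 - 1·V_2 - 0.1·V_5 = 0.02941
  1·V_2 - 1·V_1 - 0.0002326·V_3 - 0.00002326·V_6 = 0
  0.4169·V_3 - 0.0002326·V_2 - 0.4167·V_7 = 0
  0.6509·V_4 - 0.0002128·V_5 - 0.02564·V_8 = 9.375
  0.556·V_5 - 0.1·V_1 - 0.0002128·V_4 - 0.00122·V_6 - 0.4545·V_9 = 0
  0.4679·V_6 - 0.00002326·V_2 - 0.00122·V_5 - 0.05·V_7 - 0.4167·V_10 = 0
  0.6·V_7 - 0.4167·V_3 - 0.05·V_6 = 0
  0.04177·V_8 - 0.02564·V_4 - 0.01613·V_9 = 0
  0.5616·V_9 - 0.4545·V_5 - 0.01613·V_8 - 0.09091·V_10 = 0
  0.5701·V_10 - 0.4167·V_6 - 0.09091·V_9 = 0
Solving these 10 simultaneous equations (Gaussian elimination) gives:
  V_1 = 3.283 V, V_2 = 3.282 V, V_3 = 0.3769 V, V_4 = 14.81 V
  V_5 = 3.06 V, V_6 = 1.363 V, V_7 = 0.3753 V, V_8 = 10.25 V
  V_9 = 3.011 V, V_10 = 1.476 V
The requested potential is V_3 = 0.3769 V.

Final answer: V_3 = 0.3769 V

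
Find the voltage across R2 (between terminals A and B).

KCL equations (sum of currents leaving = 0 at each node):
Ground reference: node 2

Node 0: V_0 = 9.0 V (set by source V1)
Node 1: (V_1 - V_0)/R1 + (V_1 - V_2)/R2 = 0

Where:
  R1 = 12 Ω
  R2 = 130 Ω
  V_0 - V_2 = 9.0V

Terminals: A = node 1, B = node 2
R1 and R2 are in series across V1 (node 0 → node 1 → node 2), and the output A–B is taken across R2, so this is a voltage divider.
Series current: I = V1/(R1 + R2) = 9/(12 + 130) = 9/142 = 0.06338 A
V_R2 = I × R2 = V1 × R2/(R1 + R2) = 9 × 130/142 = 8.239 V

Final answer: 8.239 V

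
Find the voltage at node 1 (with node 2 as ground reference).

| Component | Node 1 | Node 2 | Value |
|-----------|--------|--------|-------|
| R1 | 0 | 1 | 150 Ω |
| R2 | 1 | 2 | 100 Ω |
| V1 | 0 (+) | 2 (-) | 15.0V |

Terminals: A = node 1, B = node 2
Nodal analysis, taking node 2 as the 0 V reference.
Source V1 fixes V_0 = 15 V.
KCL at each unknown node (sum of currents leaving = 0; resistances in Ω):
  Node 1: (V_1 - 15)/150 + (V_1 - 0)/100 = 0
Collecting terms: 0.01667 × V_1 = 0.1  =>  V_1 = 6 V
The requested potential is V_1 = 6 V.

Final answer: V_1 = 6 V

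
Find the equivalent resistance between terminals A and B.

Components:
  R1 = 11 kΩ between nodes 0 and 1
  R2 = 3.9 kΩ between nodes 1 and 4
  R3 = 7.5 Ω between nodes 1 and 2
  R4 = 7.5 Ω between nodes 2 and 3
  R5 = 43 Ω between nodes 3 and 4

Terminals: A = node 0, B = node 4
Reduce the network between node 0 (A) and node 4 (B) by series/parallel combination:
  Rs1 = R3 + R4 (series, joined only at node 2) = 7.5 + 7.5 = 15 Ω
  Rs2 = R5 + Rs1 (series, joined only at node 3) = 43 + 15 = 58 Ω
  Rp1 = R2 ‖ Rs2 (parallel, both between nodes 1 and 4) = 1/(1/3900 + 1/58) = 57.15 Ω
  Rs3 = R1 + Rp1 (series, joined only at node 1) = 11000 + 57.15 = 11060 Ω
R_eq = 11.06 kΩ

Final answer: 11.06 kΩ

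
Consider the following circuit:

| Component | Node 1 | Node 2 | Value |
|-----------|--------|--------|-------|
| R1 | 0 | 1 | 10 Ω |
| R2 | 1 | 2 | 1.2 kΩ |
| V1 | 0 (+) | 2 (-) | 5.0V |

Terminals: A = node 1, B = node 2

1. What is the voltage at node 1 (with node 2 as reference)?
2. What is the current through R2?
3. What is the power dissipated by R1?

Nodal analysis, taking node 2 as the 0 V reference.
Source V1 fixes V_0 = 5 V.
KCL at each unknown node (sum of currents leaving = 0; resistances in Ω):
  Node 1: (V_1 - 5)/10 + (V_1 - 0)/1200 = 0
Collecting terms: 0.1008 × V_1 = 0.5  =>  V_1 = 4.959 V
Part 1:
  Read off the nodal solution: V_1 = 4.959 V
Part 2:
  I_R2 = (V_1 - V_2)/R2 = (4.959 - 0)/1200 = 0.004132 A
  Magnitude: I_R2 = 0.004132 A
Part 3:
  I_R1 = (V_0 - V_1)/R1 = (5 - 4.959)/10 = 0.004132 A
  P_R1 = I_R1² × R1 = (0.004132)² × 10 = 0.0001708 W

Final answers:
1. V_1 = 4.959 V
2. I_R2 = 0.004132 A
3. P_R1 = 0.0001708 W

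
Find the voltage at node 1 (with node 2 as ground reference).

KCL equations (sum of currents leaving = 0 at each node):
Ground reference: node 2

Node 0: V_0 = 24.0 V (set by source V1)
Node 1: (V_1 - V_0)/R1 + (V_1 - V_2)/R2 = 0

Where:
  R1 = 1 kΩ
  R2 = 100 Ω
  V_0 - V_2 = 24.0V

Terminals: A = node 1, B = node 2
Nodal analysis, taking node 2 as the 0 V reference.
Source V1 fixes V_0 = 24 V.
KCL at each unknown node (sum of currents leaving = 0; resistances in Ω):
  Node 1: (V_1 - 24)/1000 + (V_1 - 0)/100 = 0
Collecting terms: 0.011 × V_1 = 0.024  =>  V_1 = 2.182 V
The requested potential is V_1 = 2.182 V.

Final answer: V_1 = 2.182 V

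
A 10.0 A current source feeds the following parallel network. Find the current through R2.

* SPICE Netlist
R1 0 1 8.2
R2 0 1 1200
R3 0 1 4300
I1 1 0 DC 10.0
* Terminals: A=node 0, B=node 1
All resistors sit directly between nodes 0 and 1, so they are in parallel and share one voltage V; the full source current 10 A splits among them.
1/R_par = 1/8.2 + 1/1200 + 1/4300 = 0.123 S  =>  R_par = 8.129 Ω
V = I × R_par = 10 × 8.129 = 81.29 V
I_R2 = V/R2 = 81.29/1200 = 0.06774 A

Final answer: 0.06774 A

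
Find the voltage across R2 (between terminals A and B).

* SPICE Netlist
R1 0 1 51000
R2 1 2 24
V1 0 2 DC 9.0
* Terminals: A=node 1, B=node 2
R1 and R2 are in series across V1 (node 0 → node 1 → node 2), and the output A–B is taken across R2, so this is a voltage divider.
Series current: I = V1/(R1 + R2) = 9/(51000 + 24) = 9/51020 = 0.0001764 A
V_R2 = I × R2 = V1 × R2/(R1 + R2) = 9 × 24/51020 = 0.004233 V

Final answer: 0.004233 V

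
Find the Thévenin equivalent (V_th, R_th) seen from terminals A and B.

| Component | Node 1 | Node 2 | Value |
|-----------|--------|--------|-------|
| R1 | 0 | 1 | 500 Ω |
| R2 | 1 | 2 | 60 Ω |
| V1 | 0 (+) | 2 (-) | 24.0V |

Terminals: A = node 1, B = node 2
Step 1 — V_th is the open-circuit voltage V_A - V_B (nothing connected across the terminals).
Nodal analysis, taking node 2 as the 0 V reference.
Source V1 fixes V_0 = 24 V.
KCL at each unknown node (sum of currents leaving = 0; resistances in Ω):
  Node 1: (V_1 - 24)/500 + (V_1 - 0)/60 = 0
Collecting terms: 0.01867 × V_1 = 0.048  =>  V_1 = 2.571 V
V_th = V_1 - V_2 = 2.571 - 0 = 2.571 V
Step 2 — R_th: zero the source — replace V1 by a short circuit (node 2 merges into node 0) — and find the resistance seen between A (node 1) and B (node 0).
Reduce the network between node 1 (A) and node 0 (B) by series/parallel combination:
  Rp1 = R1 ‖ R2 (parallel, both between nodes 0 and 1) = 1/(1/500 + 1/60) = 53.57 Ω
R_th = 53.57 Ω

Final answer: V_th = 2.571 V, R_th = 53.57 Ω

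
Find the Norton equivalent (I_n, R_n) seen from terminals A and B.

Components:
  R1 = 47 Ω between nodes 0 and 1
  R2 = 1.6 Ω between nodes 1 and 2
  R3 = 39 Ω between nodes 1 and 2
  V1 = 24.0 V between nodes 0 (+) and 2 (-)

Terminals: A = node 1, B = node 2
Find the Thévenin equivalent first; then I_n = V_th/R_th and R_n = R_th.
Step 1 — V_th is the open-circuit voltage V_A - V_B (nothing connected across the terminals).
Nodal analysis, taking node 2 as the 0 V reference.
Source V1 fixes V_0 = 24 V.
KCL at each unknown node (sum of currents leaving = 0; resistances in Ω):
  Node 1: (V_1 - 24)/47 + (V_1 - 0)/1.6 + (V_1 - 0)/39 = 0
Collecting terms: 0.6719 × V_1 = 0.5106  =>  V_1 = 0.76 V
V_th = V_1 - V_2 = 0.76 - 0 = 0.76 V
Step 2 — R_th: zero the source — replace V1 by a short circuit (node 2 merges into node 0) — and find the resistance seen between A (node 1) and B (node 0).
Reduce the network between node 1 (A) and node 0 (B) by series/parallel combination:
  Rp1 = R1 ‖ R2 ‖ R3 (parallel, all between nodes 0 and 1) = 1/(1/47 + 1/1.6 + 1/39) = 1.488 Ω
R_th = 1.488 Ω
I_n = V_th/R_th = 0.76/1.488 = 0.5106 A, and R_n = R_th = 1.488 Ω

Final answer: I_n = 0.5106 A, R_n = 1.488 Ω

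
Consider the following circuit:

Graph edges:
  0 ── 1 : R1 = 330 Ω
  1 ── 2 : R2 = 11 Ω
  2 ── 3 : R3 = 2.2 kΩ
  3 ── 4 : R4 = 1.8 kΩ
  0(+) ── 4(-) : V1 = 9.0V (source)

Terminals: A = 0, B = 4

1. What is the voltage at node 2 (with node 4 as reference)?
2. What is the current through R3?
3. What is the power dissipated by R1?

Nodal analysis, taking node 4 as the 0 V reference.
Source V1 fixes V_0 = 9 V.
KCL at each unknown node (sum of currents leaving = 0; resistances in Ω):
  Node 1: (V_1 - 9)/330 + (V_1 - V_2)/11 = 0
  Node 2: (V_2 - V_1)/11 + (V_2 - V_3)/2200 = 0
  Node 3: (V_3 - V_2)/2200 + (V_3 - 0)/1800 = 0
Collecting terms (coefficients in siemens):
  0.09394·V_1 - 0.09091·V_2 = 0.02727
  0.09136·V_2 - 0.09091·V_1 - 0.0004545·V_3 = 0
  0.00101·V_3 - 0.0004545·V_2 = 0
Solving these 3 simultaneous equations (Gaussian elimination) gives:
  V_1 = 8.316 V, V_2 = 8.293 V, V_3 = 3.732 V
Part 1:
  Read off the nodal solution: V_2 = 8.293 V
Part 2:
  I_R3 = (V_2 - V_3)/R3 = (8.293 - 3.732)/2200 = 0.002073 A
  Magnitude: I_R3 = 0.002073 A
Part 3:
  I_R1 = (V_0 - V_1)/R1 = (9 - 8.316)/330 = 0.002073 A
  P_R1 = I_R1² × R1 = (0.002073)² × 330 = 0.001418 W

Final answers:
1. V_2 = 8.293 V
2. I_R3 = 0.002073 A
3. P_R1 = 0.001418 W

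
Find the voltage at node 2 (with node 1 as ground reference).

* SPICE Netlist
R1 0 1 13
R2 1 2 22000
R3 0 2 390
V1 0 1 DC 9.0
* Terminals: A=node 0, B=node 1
Nodal analysis, taking node 1 as the 0 V reference.
Source V1 fixes V_0 = 9 V.
KCL at each unknown node (sum of currents leaving = 0; resistances in Ω):
  Node 2: (V_2 - 0)/22000 + (V_2 - 9)/390 = 0
Collecting terms: 0.00261 × V_2 = 0.02308  =>  V_2 = 8.843 V
The requested potential is V_2 = 8.843 V.

Final answer: V_2 = 8.843 V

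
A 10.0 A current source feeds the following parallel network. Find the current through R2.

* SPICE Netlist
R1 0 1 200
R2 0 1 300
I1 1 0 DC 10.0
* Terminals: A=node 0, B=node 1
All resistors sit directly between nodes 0 and 1, so they are in parallel and share one voltage V; the full source current 10 A splits among them.
1/R_par = 1/200 + 1/300 = 0.008333 S  =>  R_par = 120 Ω
V = I × R_par = 10 × 120 = 1200 V
I_R2 = V/R2 = 1200/300 = 4 A

Final answer: 4 A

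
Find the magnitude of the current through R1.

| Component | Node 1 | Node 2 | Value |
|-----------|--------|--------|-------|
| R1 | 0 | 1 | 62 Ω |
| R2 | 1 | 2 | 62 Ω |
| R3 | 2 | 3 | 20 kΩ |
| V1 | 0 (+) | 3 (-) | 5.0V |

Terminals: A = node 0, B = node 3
Nodal analysis, taking node 3 as the 0 V reference.
Source V1 fixes V_0 = 5 V.
KCL at each unknown node (sum of currents leaving = 0; resistances in Ω):
  Node 1: (V_1 - 5)/62 + (V_1 - V_2)/62 = 0
  Node 2: (V_2 - V_1)/62 + (V_2 - 0)/20000 = 0
Collecting terms (coefficients in siemens):
  0.03226·V_1 - 0.01613·V_2 = 0.08065
  0.01618·V_2 - 0.01613·V_1 = 0
Determinant D = (0.03226)(0.01618) - (-0.01613)(-0.01613) = 0.0002618
V_1 = [(0.08065)(0.01618) - (-0.01613)(0)]/D = 4.985 V
V_2 = [(0.03226)(0) - (0.08065)(-0.01613)]/D = 4.969 V
I_R1 = (V_0 - V_1)/R1 = (5 - 4.985)/62 = 0.0002485 A
|I_R1| = 0.0002485 A

Final answer: |I_R1| = 0.0002485 A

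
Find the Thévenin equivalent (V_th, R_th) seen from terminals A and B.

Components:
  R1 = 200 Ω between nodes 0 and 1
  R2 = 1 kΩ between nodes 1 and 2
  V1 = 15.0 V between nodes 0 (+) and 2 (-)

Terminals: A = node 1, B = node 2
Step 1 — V_th is the open-circuit voltage V_A - V_B (nothing connected across the terminals).
Nodal analysis, taking node 2 as the 0 V reference.
Source V1 fixes V_0 = 15 V.
KCL at each unknown node (sum of currents leaving = 0; resistances in Ω):
  Node 1: (V_1 - 15)/200 + (V_1 - 0)/1000 = 0
Collecting terms: 0.006 × V_1 = 0.075  =>  V_1 = 12.5 V
V_th = V_1 - V_2 = 12.5 - 0 = 12.5 V
Step 2 — R_th: zero the source — replace V1 by a short circuit (node 2 merges into node 0) — and find the resistance seen between A (node 1) and B (node 0).
Reduce the network between node 1 (A) and node 0 (B) by series/parallel combination:
  Rp1 = R1 ‖ R2 (parallel, both between nodes 0 and 1) = 1/(1/200 + 1/1000) = 166.7 Ω
R_th = 166.7 Ω

Final answer: V_th = 12.5 V, R_th = 166.7 Ω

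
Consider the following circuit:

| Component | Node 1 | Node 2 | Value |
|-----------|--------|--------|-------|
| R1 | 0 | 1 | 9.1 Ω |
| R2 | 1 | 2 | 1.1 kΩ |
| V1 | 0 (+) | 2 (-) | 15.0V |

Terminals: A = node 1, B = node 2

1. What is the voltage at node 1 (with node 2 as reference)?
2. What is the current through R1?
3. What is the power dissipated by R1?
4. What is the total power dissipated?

Nodal analysis, taking node 2 as the 0 V reference.
Source V1 fixes V_0 = 15 V.
KCL at each unknown node (sum of currents leaving = 0; resistances in Ω):
  Node 1: (V_1 - 15)/9.1 + (V_1 - 0)/1100 = 0
Collecting terms: 0.1108 × V_1 = 1.648  =>  V_1 = 14.88 V
Part 1:
  Read off the nodal solution: V_1 = 14.88 V
Part 2:
  I_R1 = (V_0 - V_1)/R1 = (15 - 14.88)/9.1 = 0.01352 A
  Magnitude: I_R1 = 0.01352 A
Part 3:
  I_R1 = (V_0 - V_1)/R1 = (15 - 14.88)/9.1 = 0.01352 A
  P_R1 = I_R1² × R1 = (0.01352)² × 9.1 = 0.001664 W
Part 4:
  Power in each resistor, P = (ΔV)²/R:
    P_R1 = (15 - 14.88)²/9.1 = 0.001664 W
    P_R2 = (14.88 - 0)²/1100 = 0.2012 W
  P_total = P_R1 + P_R2 = 0.2029 W

Final answers:
1. V_1 = 14.88 V
2. I_R1 = 0.01352 A
3. P_R1 = 0.001664 W
4. P_total = 0.2029 W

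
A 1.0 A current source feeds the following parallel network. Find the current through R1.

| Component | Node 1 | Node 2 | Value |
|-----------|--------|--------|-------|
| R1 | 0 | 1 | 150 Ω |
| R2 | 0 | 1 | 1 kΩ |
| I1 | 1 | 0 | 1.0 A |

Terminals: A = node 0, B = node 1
All resistors sit directly between nodes 0 and 1, so they are in parallel and share one voltage V; the full source current 1 A splits among them.
1/R_par = 1/150 + 1/1000 = 0.007667 S  =>  R_par = 130.4 Ω
V = I × R_par = 1 × 130.4 = 130.4 V
I_R1 = V/R1 = 130.4/150 = 0.8696 A

Final answer: 0.8696 A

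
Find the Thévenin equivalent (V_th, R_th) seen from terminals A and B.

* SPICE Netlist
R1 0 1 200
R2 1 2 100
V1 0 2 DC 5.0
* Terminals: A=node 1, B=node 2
Step 1 — V_th is the open-circuit voltage V_A - V_B (nothing connected across the terminals).
Nodal analysis, taking node 2 as the 0 V reference.
Source V1 fixes V_0 = 5 V.
KCL at each unknown node (sum of currents leaving = 0; resistances in Ω):
  Node 1: (V_1 - 5)/200 + (V_1 - 0)/100 = 0
Collecting terms: 0.015 × V_1 = 0.025  =>  V_1 = 1.667 V
V_th = V_1 - V_2 = 1.667 - 0 = 1.667 V
Step 2 — R_th: zero the source — replace V1 by a short circuit (node 2 merges into node 0) — and find the resistance seen between A (node 1) and B (node 0).
Reduce the network between node 1 (A) and node 0 (B) by series/parallel combination:
  Rp1 = R1 ‖ R2 (parallel, both between nodes 0 and 1) = 1/(1/200 + 1/100) = 66.67 Ω
R_th = 66.67 Ω

Final answer: V_th = 1.667 V, R_th = 66.67 Ω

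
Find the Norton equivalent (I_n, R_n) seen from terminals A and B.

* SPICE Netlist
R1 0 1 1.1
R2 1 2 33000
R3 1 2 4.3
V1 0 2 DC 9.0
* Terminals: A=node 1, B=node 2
Find the Thévenin equivalent first; then I_n = V_th/R_th and R_n = R_th.
Step 1 — V_th is the open-circuit voltage V_A - V_B (nothing connected across the terminals).
Nodal analysis, taking node 2 as the 0 V reference.
Source V1 fixes V_0 = 9 V.
KCL at each unknown node (sum of currents leaving = 0; resistances in Ω):
  Node 1: (V_1 - 9)/1.1 + (V_1 - 0)/33000 + (V_1 - 0)/4.3 = 0
Collecting terms: 1.142 × V_1 = 8.182  =>  V_1 = 7.166 V
V_th = V_1 - V_2 = 7.166 - 0 = 7.166 V
Step 2 — R_th: zero the source — replace V1 by a short circuit (node 2 merges into node 0) — and find the resistance seen between A (node 1) and B (node 0).
Reduce the network between node 1 (A) and node 0 (B) by series/parallel combination:
  Rp1 = R1 ‖ R2 ‖ R3 (parallel, all between nodes 0 and 1) = 1/(1/1.1 + 1/33000 + 1/4.3) = 0.8759 Ω
R_th = 0.8759 Ω
I_n = V_th/R_th = 7.166/0.8759 = 8.182 A, and R_n = R_th = 0.8759 Ω

Final answer: I_n = 8.182 A, R_n = 0.8759 Ω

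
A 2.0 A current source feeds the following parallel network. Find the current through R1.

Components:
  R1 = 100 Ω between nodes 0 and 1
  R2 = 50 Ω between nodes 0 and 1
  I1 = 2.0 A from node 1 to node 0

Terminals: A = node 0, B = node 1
All resistors sit directly between nodes 0 and 1, so they are in parallel and share one voltage V; the full source current 2 A splits among them.
1/R_par = 1/100 + 1/50 = 0.03 S  =>  R_par = 33.33 Ω
V = I × R_par = 2 × 33.33 = 66.67 V
I_R1 = V/R1 = 66.67/100 = 0.6667 A

Final answer: 0.6667 A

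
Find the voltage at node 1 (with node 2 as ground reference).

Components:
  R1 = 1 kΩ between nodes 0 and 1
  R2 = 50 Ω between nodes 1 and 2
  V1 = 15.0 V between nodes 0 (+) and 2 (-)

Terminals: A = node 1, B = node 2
Nodal analysis, taking node 2 as the 0 V reference.
Source V1 fixes V_0 = 15 V.
KCL at each unknown node (sum of currents leaving = 0; resistances in Ω):
  Node 1: (V_1 - 15)/1000 + (V_1 - 0)/50 = 0
Collecting terms: 0.021 × V_1 = 0.015  =>  V_1 = 0.7143 V
The requested potential is V_1 = 0.7143 V.

Final answer: V_1 = 0.7143 V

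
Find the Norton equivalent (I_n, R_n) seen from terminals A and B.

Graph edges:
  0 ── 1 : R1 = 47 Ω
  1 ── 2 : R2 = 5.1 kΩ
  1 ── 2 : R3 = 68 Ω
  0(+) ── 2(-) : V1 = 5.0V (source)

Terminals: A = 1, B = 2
Find the Thévenin equivalent first; then I_n = V_th/R_th and R_n = R_th.
Step 1 — V_th is the open-circuit voltage V_A - V_B (nothing connected across the terminals).
Nodal analysis, taking node 2 as the 0 V reference.
Source V1 fixes V_0 = 5 V.
KCL at each unknown node (sum of currents leaving = 0; resistances in Ω):
  Node 1: (V_1 - 5)/47 + (V_1 - 0)/5100 + (V_1 - 0)/68 = 0
Collecting terms: 0.03618 × V_1 = 0.1064  =>  V_1 = 2.94 V
V_th = V_1 - V_2 = 2.94 - 0 = 2.94 V
Step 2 — R_th: zero the source — replace V1 by a short circuit (node 2 merges into node 0) — and find the resistance seen between A (node 1) and B (node 0).
Reduce the network between node 1 (A) and node 0 (B) by series/parallel combination:
  Rp1 = R1 ‖ R2 ‖ R3 (parallel, all between nodes 0 and 1) = 1/(1/47 + 1/5100 + 1/68) = 27.64 Ω
R_th = 27.64 Ω
I_n = V_th/R_th = 2.94/27.64 = 0.1064 A, and R_n = R_th = 27.64 Ω

Final answer: I_n = 0.1064 A, R_n = 27.64 Ω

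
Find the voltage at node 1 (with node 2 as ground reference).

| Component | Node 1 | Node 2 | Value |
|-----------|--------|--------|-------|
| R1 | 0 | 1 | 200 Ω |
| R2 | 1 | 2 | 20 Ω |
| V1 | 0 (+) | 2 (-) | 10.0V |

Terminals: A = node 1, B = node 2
Nodal analysis, taking node 2 as the 0 V reference.
Source V1 fixes V_0 = 10 V.
KCL at each unknown node (sum of currents leaving = 0; resistances in Ω):
  Node 1: (V_1 - 10)/200 + (V_1 - 0)/20 = 0
Collecting terms: 0.055 × V_1 = 0.05  =>  V_1 = 0.9091 V
The requested potential is V_1 = 0.9091 V.

Final answer: V_1 = 0.9091 V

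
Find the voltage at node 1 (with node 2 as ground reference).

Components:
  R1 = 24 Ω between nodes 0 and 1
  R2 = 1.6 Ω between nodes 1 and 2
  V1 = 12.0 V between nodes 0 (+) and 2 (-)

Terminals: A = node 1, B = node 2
Nodal analysis, taking node 2 as the 0 V reference.
Source V1 fixes V_0 = 12 V.
KCL at each unknown node (sum of currents leaving = 0; resistances in Ω):
  Node 1: (V_1 - 12)/24 + (V_1 - 0)/1.6 = 0
Collecting terms: 0.6667 × V_1 = 0.5  =>  V_1 = 0.75 V
The requested potential is V_1 = 0.75 V.

Final answer: V_1 = 0.75 V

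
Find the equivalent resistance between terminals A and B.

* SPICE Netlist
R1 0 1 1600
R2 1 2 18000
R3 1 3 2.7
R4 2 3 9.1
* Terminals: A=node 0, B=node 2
Reduce the network between node 0 (A) and node 2 (B) by series/parallel combination:
  Rs1 = R3 + R4 (series, joined only at node 3) = 2.7 + 9.1 = 11.8 Ω
  Rp1 = R2 ‖ Rs1 (parallel, both between nodes 1 and 2) = 1/(1/18000 + 1/11.8) = 11.79 Ω
  Rs2 = R1 + Rp1 (series, joined only at node 1) = 1600 + 11.79 = 1612 Ω
R_eq = 1.612 kΩ

Final answer: 1.612 kΩ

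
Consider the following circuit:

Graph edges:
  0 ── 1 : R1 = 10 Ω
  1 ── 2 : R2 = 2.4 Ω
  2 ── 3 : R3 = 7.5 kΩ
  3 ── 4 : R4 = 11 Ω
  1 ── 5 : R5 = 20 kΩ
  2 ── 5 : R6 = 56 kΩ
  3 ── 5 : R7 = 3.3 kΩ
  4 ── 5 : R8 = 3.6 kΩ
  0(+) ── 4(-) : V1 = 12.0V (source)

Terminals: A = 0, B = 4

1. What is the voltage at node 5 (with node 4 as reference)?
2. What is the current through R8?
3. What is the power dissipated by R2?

Nodal analysis, taking node 4 as the 0 V reference.
Source V1 fixes V_0 = 12 V.
KCL at each unknown node (sum of currents leaving = 0; resistances in Ω):
  Node 1: (V_1 - 12)/10 + (V_1 - V_2)/2.4 + (V_1 - V_5)/20000 = 0
  Node 2: (V_2 - V_1)/2.4 + (V_2 - V_3)/7500 + (V_2 - V_5)/56000 = 0
  Node 3: (V_3 - V_2)/7500 + (V_3 - 0)/11 + (V_3 - V_5)/3300 = 0
  Node 5: (V_5 - V_1)/20000 + (V_5 - V_2)/56000 + (V_5 - V_3)/3300 + (V_5 - 0)/3600 = 0
Collecting terms (coefficients in siemens):
  0.5167·V_1 - 0.4167·V_2 - 0.00005·V_5 = 1.2
  0.4168·V_2 - 0.4167·V_1 - 0.0001333·V_3 - 0.00001786·V_5 = 0
  0.09135·V_3 - 0.0001333·V_2 - 0.000303·V_5 = 0
  0.0006487·V_5 - 0.00005·V_1 - 0.00001786·V_2 - 0.000303·V_3 = 0
Solving these 4 simultaneous equations (Gaussian elimination) gives:
  V_1 = 11.98 V, V_2 = 11.97 V, V_3 = 0.02167 V, V_5 = 1.263 V
Part 1:
  Read off the nodal solution: V_5 = 1.263 V
Part 2:
  I_R8 = (V_4 - V_5)/R8 = (0 - 1.263)/3600 = -0.0003508 A
  Magnitude: I_R8 = 0.0003508 A
Part 3:
  I_R2 = (V_1 - V_2)/R2 = (11.98 - 11.97)/2.4 = 0.001785 A
  P_R2 = I_R2² × R2 = (0.001785)² × 2.4 = 0.000007644 W

Final answers:
1. V_5 = 1.263 V
2. I_R8 = 0.0003508 A
3. P_R2 = 7.644e-06 W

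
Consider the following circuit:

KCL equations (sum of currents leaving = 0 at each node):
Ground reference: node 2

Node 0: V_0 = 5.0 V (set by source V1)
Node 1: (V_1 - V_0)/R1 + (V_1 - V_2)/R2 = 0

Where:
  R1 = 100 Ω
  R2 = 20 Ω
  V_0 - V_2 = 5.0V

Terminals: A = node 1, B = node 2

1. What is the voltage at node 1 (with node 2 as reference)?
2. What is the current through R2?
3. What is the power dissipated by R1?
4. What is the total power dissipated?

Nodal analysis, taking node 2 as the 0 V reference.
Source V1 fixes V_0 = 5 V.
KCL at each unknown node (sum of currents leaving = 0; resistances in Ω):
  Node 1: (V_1 - 5)/100 + (V_1 - 0)/20 = 0
Collecting terms: 0.06 × V_1 = 0.05  =>  V_1 = 0.8333 V
Part 1:
  Read off the nodal solution: V_1 = 0.8333 V
Part 2:
  I_R2 = (V_1 - V_2)/R2 = (0.8333 - 0)/20 = 0.04167 A
  Magnitude: I_R2 = 0.04167 A
Part 3:
  I_R1 = (V_0 - V_1)/R1 = (5 - 0.8333)/100 = 0.04167 A
  P_R1 = I_R1² × R1 = (0.04167)² × 100 = 0.1736 W
Part 4:
  Power in each resistor, P = (ΔV)²/R:
    P_R1 = (5 - 0.8333)²/100 = 0.1736 W
    P_R2 = (0.8333 - 0)²/20 = 0.03472 W
  P_total = P_R1 + P_R2 = 0.2083 W

Final answers:
1. V_1 = 0.8333 V
2. I_R2 = 0.04167 A
3. P_R1 = 0.1736 W
4. P_total = 0.2083 W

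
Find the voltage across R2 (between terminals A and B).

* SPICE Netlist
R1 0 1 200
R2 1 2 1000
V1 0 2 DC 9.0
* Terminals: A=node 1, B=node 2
R1 and R2 are in series across V1 (node 0 → node 1 → node 2), and the output A–B is taken across R2, so this is a voltage divider.
Series current: I = V1/(R1 + R2) = 9/(200 + 1000) = 9/1200 = 0.0075 A
V_R2 = I × R2 = V1 × R2/(R1 + R2) = 9 × 1000/1200 = 7.5 V

Final answer: 7.5 V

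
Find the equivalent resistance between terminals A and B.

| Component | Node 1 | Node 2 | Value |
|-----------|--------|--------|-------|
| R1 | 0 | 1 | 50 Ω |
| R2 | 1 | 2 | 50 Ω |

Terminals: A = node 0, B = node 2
Reduce the network between node 0 (A) and node 2 (B) by series/parallel combination:
  Rs1 = R1 + R2 (series, joined only at node 1) = 50 + 50 = 100 Ω
R_eq = 100 Ω

Final answer: 100 Ω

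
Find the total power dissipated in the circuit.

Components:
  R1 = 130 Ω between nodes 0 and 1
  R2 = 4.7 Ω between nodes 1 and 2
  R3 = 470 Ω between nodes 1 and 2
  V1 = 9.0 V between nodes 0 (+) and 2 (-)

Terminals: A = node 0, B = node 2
Nodal analysis, taking node 2 as the 0 V reference.
Source V1 fixes V_0 = 9 V.
KCL at each unknown node (sum of currents leaving = 0; resistances in Ω):
  Node 1: (V_1 - 9)/130 + (V_1 - 0)/4.7 + (V_1 - 0)/470 = 0
Collecting terms: 0.2226 × V_1 = 0.06923  =>  V_1 = 0.311 V
Power in each resistor, P = (ΔV)²/R:
  P_R1 = (9 - 0.311)²/130 = 0.5808 W
  P_R2 = (0.311 - 0)²/4.7 = 0.02058 W
  P_R3 = (0.311 - 0)²/470 = 0.0002058 W
P_total = P_R1 + P_R2 + P_R3 = 0.6015 W

Final answer: 0.6015 W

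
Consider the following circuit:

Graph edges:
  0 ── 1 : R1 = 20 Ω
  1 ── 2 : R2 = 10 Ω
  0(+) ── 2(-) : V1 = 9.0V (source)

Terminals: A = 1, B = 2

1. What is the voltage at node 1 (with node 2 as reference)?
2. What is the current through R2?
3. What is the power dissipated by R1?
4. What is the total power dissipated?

Nodal analysis, taking node 2 as the 0 V reference.
Source V1 fixes V_0 = 9 V.
KCL at each unknown node (sum of currents leaving = 0; resistances in Ω):
  Node 1: (V_1 - 9)/20 + (V_1 - 0)/10 = 0
Collecting terms: 0.15 × V_1 = 0.45  =>  V_1 = 3 V
Part 1:
  Read off the nodal solution: V_1 = 3 V
Part 2:
  I_R2 = (V_1 - V_2)/R2 = (3 - 0)/10 = 0.3 A
  Magnitude: I_R2 = 0.3 A
Part 3:
  I_R1 = (V_0 - V_1)/R1 = (9 - 3)/20 = 0.3 A
  P_R1 = I_R1² × R1 = (0.3)² × 20 = 1.8 W
Part 4:
  Power in each resistor, P = (ΔV)²/R:
    P_R1 = (9 - 3)²/20 = 1.8 W
    P_R2 = (3 - 0)²/10 = 0.9 W
  P_total = P_R1 + P_R2 = 2.7 W

Final answers:
1. V_1 = 3 V
2. I_R2 = 0.3 A
3. P_R1 = 1.8 W
4. P_total = 2.7 W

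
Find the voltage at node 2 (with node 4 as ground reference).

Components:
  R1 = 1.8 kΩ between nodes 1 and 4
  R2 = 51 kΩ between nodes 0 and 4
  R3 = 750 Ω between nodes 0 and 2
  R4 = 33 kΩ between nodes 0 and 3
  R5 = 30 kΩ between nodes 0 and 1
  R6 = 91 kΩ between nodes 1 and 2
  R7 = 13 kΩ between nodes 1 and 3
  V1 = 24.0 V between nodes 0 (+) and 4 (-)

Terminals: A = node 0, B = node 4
Nodal analysis, taking node 4 as the 0 V reference.
Source V1 fixes V_0 = 24 V.
KCL at each unknown node (sum of currents leaving = 0; resistances in Ω):
  Node 1: (V_1 - 0)/1800 + (V_1 - 24)/30000 + (V_1 - V_2)/91000 + (V_1 - V_3)/13000 = 0
  Node 2: (V_2 - 24)/750 + (V_2 - V_1)/91000 = 0
  Node 3: (V_3 - 24)/33000 + (V_3 - V_1)/13000 = 0
Collecting terms (coefficients in siemens):
  0.0006768·V_1 - 0.00001099·V_2 - 0.00007692·V_3 = 0.0008
  0.001344·V_2 - 0.00001099·V_1 = 0.032
  0.0001072·V_3 - 0.00007692·V_1 = 0.0007273
Solving these 3 simultaneous equations (Gaussian elimination) gives:
  V_1 = 2.547 V, V_2 = 23.82 V, V_3 = 8.61 V
The requested potential is V_2 = 23.82 V.

Final answer: V_2 = 23.82 V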